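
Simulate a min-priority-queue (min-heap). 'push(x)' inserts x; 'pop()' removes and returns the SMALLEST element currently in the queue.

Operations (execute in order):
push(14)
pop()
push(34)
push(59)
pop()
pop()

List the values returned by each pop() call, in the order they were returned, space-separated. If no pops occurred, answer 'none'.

Answer: 14 34 59

Derivation:
push(14): heap contents = [14]
pop() → 14: heap contents = []
push(34): heap contents = [34]
push(59): heap contents = [34, 59]
pop() → 34: heap contents = [59]
pop() → 59: heap contents = []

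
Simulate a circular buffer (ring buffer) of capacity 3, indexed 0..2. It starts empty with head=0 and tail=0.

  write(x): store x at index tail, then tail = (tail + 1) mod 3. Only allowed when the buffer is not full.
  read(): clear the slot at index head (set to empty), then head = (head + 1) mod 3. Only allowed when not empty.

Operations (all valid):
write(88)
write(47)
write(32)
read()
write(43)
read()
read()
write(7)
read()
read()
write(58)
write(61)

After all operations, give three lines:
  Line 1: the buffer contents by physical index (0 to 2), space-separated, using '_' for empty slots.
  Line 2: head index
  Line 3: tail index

Answer: 61 _ 58
2
1

Derivation:
write(88): buf=[88 _ _], head=0, tail=1, size=1
write(47): buf=[88 47 _], head=0, tail=2, size=2
write(32): buf=[88 47 32], head=0, tail=0, size=3
read(): buf=[_ 47 32], head=1, tail=0, size=2
write(43): buf=[43 47 32], head=1, tail=1, size=3
read(): buf=[43 _ 32], head=2, tail=1, size=2
read(): buf=[43 _ _], head=0, tail=1, size=1
write(7): buf=[43 7 _], head=0, tail=2, size=2
read(): buf=[_ 7 _], head=1, tail=2, size=1
read(): buf=[_ _ _], head=2, tail=2, size=0
write(58): buf=[_ _ 58], head=2, tail=0, size=1
write(61): buf=[61 _ 58], head=2, tail=1, size=2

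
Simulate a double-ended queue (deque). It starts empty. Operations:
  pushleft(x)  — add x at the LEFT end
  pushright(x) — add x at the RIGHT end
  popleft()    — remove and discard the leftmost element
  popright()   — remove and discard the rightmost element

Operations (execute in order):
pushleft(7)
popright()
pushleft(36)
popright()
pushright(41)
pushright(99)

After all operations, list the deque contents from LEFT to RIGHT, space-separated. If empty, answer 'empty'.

Answer: 41 99

Derivation:
pushleft(7): [7]
popright(): []
pushleft(36): [36]
popright(): []
pushright(41): [41]
pushright(99): [41, 99]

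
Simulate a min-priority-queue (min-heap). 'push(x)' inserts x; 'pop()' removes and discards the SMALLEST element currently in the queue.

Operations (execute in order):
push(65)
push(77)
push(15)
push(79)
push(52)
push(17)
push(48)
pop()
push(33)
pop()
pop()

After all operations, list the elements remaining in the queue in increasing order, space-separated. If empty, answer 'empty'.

push(65): heap contents = [65]
push(77): heap contents = [65, 77]
push(15): heap contents = [15, 65, 77]
push(79): heap contents = [15, 65, 77, 79]
push(52): heap contents = [15, 52, 65, 77, 79]
push(17): heap contents = [15, 17, 52, 65, 77, 79]
push(48): heap contents = [15, 17, 48, 52, 65, 77, 79]
pop() → 15: heap contents = [17, 48, 52, 65, 77, 79]
push(33): heap contents = [17, 33, 48, 52, 65, 77, 79]
pop() → 17: heap contents = [33, 48, 52, 65, 77, 79]
pop() → 33: heap contents = [48, 52, 65, 77, 79]

Answer: 48 52 65 77 79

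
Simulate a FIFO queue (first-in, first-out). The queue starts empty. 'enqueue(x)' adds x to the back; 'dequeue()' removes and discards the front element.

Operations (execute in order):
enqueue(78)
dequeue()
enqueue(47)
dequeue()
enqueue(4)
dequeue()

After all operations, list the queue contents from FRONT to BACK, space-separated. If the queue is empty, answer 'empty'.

Answer: empty

Derivation:
enqueue(78): [78]
dequeue(): []
enqueue(47): [47]
dequeue(): []
enqueue(4): [4]
dequeue(): []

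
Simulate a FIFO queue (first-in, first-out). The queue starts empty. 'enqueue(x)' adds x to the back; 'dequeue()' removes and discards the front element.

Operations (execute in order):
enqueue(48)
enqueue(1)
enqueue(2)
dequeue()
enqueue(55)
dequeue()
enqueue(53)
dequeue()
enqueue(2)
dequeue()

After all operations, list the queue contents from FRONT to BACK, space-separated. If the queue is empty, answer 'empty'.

enqueue(48): [48]
enqueue(1): [48, 1]
enqueue(2): [48, 1, 2]
dequeue(): [1, 2]
enqueue(55): [1, 2, 55]
dequeue(): [2, 55]
enqueue(53): [2, 55, 53]
dequeue(): [55, 53]
enqueue(2): [55, 53, 2]
dequeue(): [53, 2]

Answer: 53 2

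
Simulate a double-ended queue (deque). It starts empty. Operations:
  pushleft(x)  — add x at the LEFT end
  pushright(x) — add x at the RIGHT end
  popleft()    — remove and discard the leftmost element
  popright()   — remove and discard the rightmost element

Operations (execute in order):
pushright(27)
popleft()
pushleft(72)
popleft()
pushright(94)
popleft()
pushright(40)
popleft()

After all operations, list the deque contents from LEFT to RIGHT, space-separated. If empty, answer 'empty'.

Answer: empty

Derivation:
pushright(27): [27]
popleft(): []
pushleft(72): [72]
popleft(): []
pushright(94): [94]
popleft(): []
pushright(40): [40]
popleft(): []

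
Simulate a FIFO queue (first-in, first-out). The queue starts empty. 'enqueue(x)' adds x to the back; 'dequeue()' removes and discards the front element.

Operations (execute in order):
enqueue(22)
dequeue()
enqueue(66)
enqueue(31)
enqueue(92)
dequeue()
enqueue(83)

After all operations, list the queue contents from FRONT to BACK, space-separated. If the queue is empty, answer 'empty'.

enqueue(22): [22]
dequeue(): []
enqueue(66): [66]
enqueue(31): [66, 31]
enqueue(92): [66, 31, 92]
dequeue(): [31, 92]
enqueue(83): [31, 92, 83]

Answer: 31 92 83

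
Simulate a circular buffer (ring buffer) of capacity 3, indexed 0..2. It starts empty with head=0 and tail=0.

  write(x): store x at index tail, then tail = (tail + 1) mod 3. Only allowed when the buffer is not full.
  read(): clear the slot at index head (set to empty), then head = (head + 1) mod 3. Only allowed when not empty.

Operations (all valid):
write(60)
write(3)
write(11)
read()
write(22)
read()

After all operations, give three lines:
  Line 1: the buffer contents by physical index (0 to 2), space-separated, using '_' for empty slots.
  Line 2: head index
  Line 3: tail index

write(60): buf=[60 _ _], head=0, tail=1, size=1
write(3): buf=[60 3 _], head=0, tail=2, size=2
write(11): buf=[60 3 11], head=0, tail=0, size=3
read(): buf=[_ 3 11], head=1, tail=0, size=2
write(22): buf=[22 3 11], head=1, tail=1, size=3
read(): buf=[22 _ 11], head=2, tail=1, size=2

Answer: 22 _ 11
2
1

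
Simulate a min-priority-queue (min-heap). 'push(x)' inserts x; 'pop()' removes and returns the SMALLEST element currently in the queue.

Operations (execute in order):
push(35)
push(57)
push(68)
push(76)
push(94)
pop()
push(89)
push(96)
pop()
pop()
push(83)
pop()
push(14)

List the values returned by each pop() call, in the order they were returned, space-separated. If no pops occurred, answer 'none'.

push(35): heap contents = [35]
push(57): heap contents = [35, 57]
push(68): heap contents = [35, 57, 68]
push(76): heap contents = [35, 57, 68, 76]
push(94): heap contents = [35, 57, 68, 76, 94]
pop() → 35: heap contents = [57, 68, 76, 94]
push(89): heap contents = [57, 68, 76, 89, 94]
push(96): heap contents = [57, 68, 76, 89, 94, 96]
pop() → 57: heap contents = [68, 76, 89, 94, 96]
pop() → 68: heap contents = [76, 89, 94, 96]
push(83): heap contents = [76, 83, 89, 94, 96]
pop() → 76: heap contents = [83, 89, 94, 96]
push(14): heap contents = [14, 83, 89, 94, 96]

Answer: 35 57 68 76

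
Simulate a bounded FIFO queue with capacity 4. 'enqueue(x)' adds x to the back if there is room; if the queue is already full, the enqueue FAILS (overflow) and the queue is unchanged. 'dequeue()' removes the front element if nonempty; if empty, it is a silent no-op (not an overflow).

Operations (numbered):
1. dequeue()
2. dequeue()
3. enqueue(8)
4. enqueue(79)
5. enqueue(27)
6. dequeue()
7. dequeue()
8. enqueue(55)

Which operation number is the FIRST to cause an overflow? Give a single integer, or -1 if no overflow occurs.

1. dequeue(): empty, no-op, size=0
2. dequeue(): empty, no-op, size=0
3. enqueue(8): size=1
4. enqueue(79): size=2
5. enqueue(27): size=3
6. dequeue(): size=2
7. dequeue(): size=1
8. enqueue(55): size=2

Answer: -1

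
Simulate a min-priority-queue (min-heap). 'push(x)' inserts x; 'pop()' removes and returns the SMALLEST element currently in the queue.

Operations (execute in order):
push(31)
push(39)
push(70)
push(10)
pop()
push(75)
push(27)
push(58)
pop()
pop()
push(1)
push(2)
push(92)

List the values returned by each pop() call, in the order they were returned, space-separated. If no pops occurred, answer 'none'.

push(31): heap contents = [31]
push(39): heap contents = [31, 39]
push(70): heap contents = [31, 39, 70]
push(10): heap contents = [10, 31, 39, 70]
pop() → 10: heap contents = [31, 39, 70]
push(75): heap contents = [31, 39, 70, 75]
push(27): heap contents = [27, 31, 39, 70, 75]
push(58): heap contents = [27, 31, 39, 58, 70, 75]
pop() → 27: heap contents = [31, 39, 58, 70, 75]
pop() → 31: heap contents = [39, 58, 70, 75]
push(1): heap contents = [1, 39, 58, 70, 75]
push(2): heap contents = [1, 2, 39, 58, 70, 75]
push(92): heap contents = [1, 2, 39, 58, 70, 75, 92]

Answer: 10 27 31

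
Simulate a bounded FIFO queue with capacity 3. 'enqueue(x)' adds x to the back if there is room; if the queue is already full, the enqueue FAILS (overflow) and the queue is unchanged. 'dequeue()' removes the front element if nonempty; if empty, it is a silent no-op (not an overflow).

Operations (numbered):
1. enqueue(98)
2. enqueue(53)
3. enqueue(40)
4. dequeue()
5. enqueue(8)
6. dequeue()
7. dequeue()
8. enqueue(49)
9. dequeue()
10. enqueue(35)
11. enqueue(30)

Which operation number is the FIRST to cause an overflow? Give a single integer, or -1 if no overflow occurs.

1. enqueue(98): size=1
2. enqueue(53): size=2
3. enqueue(40): size=3
4. dequeue(): size=2
5. enqueue(8): size=3
6. dequeue(): size=2
7. dequeue(): size=1
8. enqueue(49): size=2
9. dequeue(): size=1
10. enqueue(35): size=2
11. enqueue(30): size=3

Answer: -1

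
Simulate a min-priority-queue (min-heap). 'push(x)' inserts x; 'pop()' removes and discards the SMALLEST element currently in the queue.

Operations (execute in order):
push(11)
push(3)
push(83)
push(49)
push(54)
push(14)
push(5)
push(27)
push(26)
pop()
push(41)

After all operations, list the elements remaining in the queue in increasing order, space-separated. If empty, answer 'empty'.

push(11): heap contents = [11]
push(3): heap contents = [3, 11]
push(83): heap contents = [3, 11, 83]
push(49): heap contents = [3, 11, 49, 83]
push(54): heap contents = [3, 11, 49, 54, 83]
push(14): heap contents = [3, 11, 14, 49, 54, 83]
push(5): heap contents = [3, 5, 11, 14, 49, 54, 83]
push(27): heap contents = [3, 5, 11, 14, 27, 49, 54, 83]
push(26): heap contents = [3, 5, 11, 14, 26, 27, 49, 54, 83]
pop() → 3: heap contents = [5, 11, 14, 26, 27, 49, 54, 83]
push(41): heap contents = [5, 11, 14, 26, 27, 41, 49, 54, 83]

Answer: 5 11 14 26 27 41 49 54 83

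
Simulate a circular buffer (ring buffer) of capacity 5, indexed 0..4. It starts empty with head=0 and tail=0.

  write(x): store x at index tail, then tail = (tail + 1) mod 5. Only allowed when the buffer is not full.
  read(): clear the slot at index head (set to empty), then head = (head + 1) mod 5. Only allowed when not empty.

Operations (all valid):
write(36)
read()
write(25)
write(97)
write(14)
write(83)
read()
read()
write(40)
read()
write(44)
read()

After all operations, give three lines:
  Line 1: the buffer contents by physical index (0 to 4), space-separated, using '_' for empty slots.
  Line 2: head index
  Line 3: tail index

write(36): buf=[36 _ _ _ _], head=0, tail=1, size=1
read(): buf=[_ _ _ _ _], head=1, tail=1, size=0
write(25): buf=[_ 25 _ _ _], head=1, tail=2, size=1
write(97): buf=[_ 25 97 _ _], head=1, tail=3, size=2
write(14): buf=[_ 25 97 14 _], head=1, tail=4, size=3
write(83): buf=[_ 25 97 14 83], head=1, tail=0, size=4
read(): buf=[_ _ 97 14 83], head=2, tail=0, size=3
read(): buf=[_ _ _ 14 83], head=3, tail=0, size=2
write(40): buf=[40 _ _ 14 83], head=3, tail=1, size=3
read(): buf=[40 _ _ _ 83], head=4, tail=1, size=2
write(44): buf=[40 44 _ _ 83], head=4, tail=2, size=3
read(): buf=[40 44 _ _ _], head=0, tail=2, size=2

Answer: 40 44 _ _ _
0
2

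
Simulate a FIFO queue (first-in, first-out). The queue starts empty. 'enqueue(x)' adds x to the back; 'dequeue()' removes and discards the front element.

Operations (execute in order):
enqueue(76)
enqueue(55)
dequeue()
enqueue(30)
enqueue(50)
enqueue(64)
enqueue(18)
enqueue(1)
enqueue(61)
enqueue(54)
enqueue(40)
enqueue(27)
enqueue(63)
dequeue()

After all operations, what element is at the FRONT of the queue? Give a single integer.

Answer: 30

Derivation:
enqueue(76): queue = [76]
enqueue(55): queue = [76, 55]
dequeue(): queue = [55]
enqueue(30): queue = [55, 30]
enqueue(50): queue = [55, 30, 50]
enqueue(64): queue = [55, 30, 50, 64]
enqueue(18): queue = [55, 30, 50, 64, 18]
enqueue(1): queue = [55, 30, 50, 64, 18, 1]
enqueue(61): queue = [55, 30, 50, 64, 18, 1, 61]
enqueue(54): queue = [55, 30, 50, 64, 18, 1, 61, 54]
enqueue(40): queue = [55, 30, 50, 64, 18, 1, 61, 54, 40]
enqueue(27): queue = [55, 30, 50, 64, 18, 1, 61, 54, 40, 27]
enqueue(63): queue = [55, 30, 50, 64, 18, 1, 61, 54, 40, 27, 63]
dequeue(): queue = [30, 50, 64, 18, 1, 61, 54, 40, 27, 63]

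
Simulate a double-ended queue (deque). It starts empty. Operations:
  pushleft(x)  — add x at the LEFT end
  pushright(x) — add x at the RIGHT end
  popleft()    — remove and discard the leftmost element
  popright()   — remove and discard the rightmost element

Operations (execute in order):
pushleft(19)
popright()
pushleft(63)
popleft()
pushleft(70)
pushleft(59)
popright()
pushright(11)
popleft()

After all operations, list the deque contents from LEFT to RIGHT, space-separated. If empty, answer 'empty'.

pushleft(19): [19]
popright(): []
pushleft(63): [63]
popleft(): []
pushleft(70): [70]
pushleft(59): [59, 70]
popright(): [59]
pushright(11): [59, 11]
popleft(): [11]

Answer: 11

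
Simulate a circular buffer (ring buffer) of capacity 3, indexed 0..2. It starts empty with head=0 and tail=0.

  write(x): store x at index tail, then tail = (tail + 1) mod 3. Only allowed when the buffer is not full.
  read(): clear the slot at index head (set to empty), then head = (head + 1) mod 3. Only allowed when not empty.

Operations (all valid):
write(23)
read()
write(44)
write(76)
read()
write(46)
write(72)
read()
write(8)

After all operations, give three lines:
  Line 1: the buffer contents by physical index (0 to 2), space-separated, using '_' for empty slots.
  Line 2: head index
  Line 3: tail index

write(23): buf=[23 _ _], head=0, tail=1, size=1
read(): buf=[_ _ _], head=1, tail=1, size=0
write(44): buf=[_ 44 _], head=1, tail=2, size=1
write(76): buf=[_ 44 76], head=1, tail=0, size=2
read(): buf=[_ _ 76], head=2, tail=0, size=1
write(46): buf=[46 _ 76], head=2, tail=1, size=2
write(72): buf=[46 72 76], head=2, tail=2, size=3
read(): buf=[46 72 _], head=0, tail=2, size=2
write(8): buf=[46 72 8], head=0, tail=0, size=3

Answer: 46 72 8
0
0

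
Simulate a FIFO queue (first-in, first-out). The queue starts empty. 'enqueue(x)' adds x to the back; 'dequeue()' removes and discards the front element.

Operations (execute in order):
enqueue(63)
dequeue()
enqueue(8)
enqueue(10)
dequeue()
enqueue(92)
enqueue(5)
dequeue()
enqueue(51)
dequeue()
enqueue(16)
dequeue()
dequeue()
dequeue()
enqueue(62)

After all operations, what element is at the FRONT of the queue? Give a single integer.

enqueue(63): queue = [63]
dequeue(): queue = []
enqueue(8): queue = [8]
enqueue(10): queue = [8, 10]
dequeue(): queue = [10]
enqueue(92): queue = [10, 92]
enqueue(5): queue = [10, 92, 5]
dequeue(): queue = [92, 5]
enqueue(51): queue = [92, 5, 51]
dequeue(): queue = [5, 51]
enqueue(16): queue = [5, 51, 16]
dequeue(): queue = [51, 16]
dequeue(): queue = [16]
dequeue(): queue = []
enqueue(62): queue = [62]

Answer: 62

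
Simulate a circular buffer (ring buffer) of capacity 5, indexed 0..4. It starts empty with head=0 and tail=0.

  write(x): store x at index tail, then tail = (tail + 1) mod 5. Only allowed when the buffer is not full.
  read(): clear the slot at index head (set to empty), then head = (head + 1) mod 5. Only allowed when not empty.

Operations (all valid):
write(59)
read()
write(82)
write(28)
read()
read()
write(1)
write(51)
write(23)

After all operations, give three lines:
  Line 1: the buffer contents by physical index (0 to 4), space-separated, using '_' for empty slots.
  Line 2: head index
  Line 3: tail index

Answer: 23 _ _ 1 51
3
1

Derivation:
write(59): buf=[59 _ _ _ _], head=0, tail=1, size=1
read(): buf=[_ _ _ _ _], head=1, tail=1, size=0
write(82): buf=[_ 82 _ _ _], head=1, tail=2, size=1
write(28): buf=[_ 82 28 _ _], head=1, tail=3, size=2
read(): buf=[_ _ 28 _ _], head=2, tail=3, size=1
read(): buf=[_ _ _ _ _], head=3, tail=3, size=0
write(1): buf=[_ _ _ 1 _], head=3, tail=4, size=1
write(51): buf=[_ _ _ 1 51], head=3, tail=0, size=2
write(23): buf=[23 _ _ 1 51], head=3, tail=1, size=3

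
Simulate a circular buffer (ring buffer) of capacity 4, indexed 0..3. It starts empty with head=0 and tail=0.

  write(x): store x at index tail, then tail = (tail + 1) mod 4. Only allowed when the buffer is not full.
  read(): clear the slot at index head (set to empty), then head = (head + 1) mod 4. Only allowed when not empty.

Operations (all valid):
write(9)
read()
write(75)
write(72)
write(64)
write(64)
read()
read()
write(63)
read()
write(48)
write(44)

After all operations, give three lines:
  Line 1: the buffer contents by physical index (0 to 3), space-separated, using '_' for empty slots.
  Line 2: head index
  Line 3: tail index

write(9): buf=[9 _ _ _], head=0, tail=1, size=1
read(): buf=[_ _ _ _], head=1, tail=1, size=0
write(75): buf=[_ 75 _ _], head=1, tail=2, size=1
write(72): buf=[_ 75 72 _], head=1, tail=3, size=2
write(64): buf=[_ 75 72 64], head=1, tail=0, size=3
write(64): buf=[64 75 72 64], head=1, tail=1, size=4
read(): buf=[64 _ 72 64], head=2, tail=1, size=3
read(): buf=[64 _ _ 64], head=3, tail=1, size=2
write(63): buf=[64 63 _ 64], head=3, tail=2, size=3
read(): buf=[64 63 _ _], head=0, tail=2, size=2
write(48): buf=[64 63 48 _], head=0, tail=3, size=3
write(44): buf=[64 63 48 44], head=0, tail=0, size=4

Answer: 64 63 48 44
0
0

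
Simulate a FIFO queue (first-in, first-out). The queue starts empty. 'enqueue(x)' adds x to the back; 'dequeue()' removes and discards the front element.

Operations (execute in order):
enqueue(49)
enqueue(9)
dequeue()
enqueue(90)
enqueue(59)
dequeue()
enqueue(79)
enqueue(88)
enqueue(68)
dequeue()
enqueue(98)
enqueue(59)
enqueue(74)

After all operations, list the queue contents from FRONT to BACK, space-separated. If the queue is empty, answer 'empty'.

enqueue(49): [49]
enqueue(9): [49, 9]
dequeue(): [9]
enqueue(90): [9, 90]
enqueue(59): [9, 90, 59]
dequeue(): [90, 59]
enqueue(79): [90, 59, 79]
enqueue(88): [90, 59, 79, 88]
enqueue(68): [90, 59, 79, 88, 68]
dequeue(): [59, 79, 88, 68]
enqueue(98): [59, 79, 88, 68, 98]
enqueue(59): [59, 79, 88, 68, 98, 59]
enqueue(74): [59, 79, 88, 68, 98, 59, 74]

Answer: 59 79 88 68 98 59 74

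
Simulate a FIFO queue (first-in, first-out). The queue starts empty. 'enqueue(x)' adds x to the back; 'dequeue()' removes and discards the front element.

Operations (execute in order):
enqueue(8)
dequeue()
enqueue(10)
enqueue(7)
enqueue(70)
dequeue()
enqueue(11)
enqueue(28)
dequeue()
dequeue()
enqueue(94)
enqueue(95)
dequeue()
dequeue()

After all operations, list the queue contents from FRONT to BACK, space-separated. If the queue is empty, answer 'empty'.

enqueue(8): [8]
dequeue(): []
enqueue(10): [10]
enqueue(7): [10, 7]
enqueue(70): [10, 7, 70]
dequeue(): [7, 70]
enqueue(11): [7, 70, 11]
enqueue(28): [7, 70, 11, 28]
dequeue(): [70, 11, 28]
dequeue(): [11, 28]
enqueue(94): [11, 28, 94]
enqueue(95): [11, 28, 94, 95]
dequeue(): [28, 94, 95]
dequeue(): [94, 95]

Answer: 94 95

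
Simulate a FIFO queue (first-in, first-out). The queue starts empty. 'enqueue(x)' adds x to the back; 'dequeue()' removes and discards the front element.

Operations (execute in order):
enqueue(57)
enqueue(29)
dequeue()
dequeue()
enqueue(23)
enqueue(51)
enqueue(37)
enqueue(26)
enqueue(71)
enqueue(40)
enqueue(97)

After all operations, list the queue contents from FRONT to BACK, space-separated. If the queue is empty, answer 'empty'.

enqueue(57): [57]
enqueue(29): [57, 29]
dequeue(): [29]
dequeue(): []
enqueue(23): [23]
enqueue(51): [23, 51]
enqueue(37): [23, 51, 37]
enqueue(26): [23, 51, 37, 26]
enqueue(71): [23, 51, 37, 26, 71]
enqueue(40): [23, 51, 37, 26, 71, 40]
enqueue(97): [23, 51, 37, 26, 71, 40, 97]

Answer: 23 51 37 26 71 40 97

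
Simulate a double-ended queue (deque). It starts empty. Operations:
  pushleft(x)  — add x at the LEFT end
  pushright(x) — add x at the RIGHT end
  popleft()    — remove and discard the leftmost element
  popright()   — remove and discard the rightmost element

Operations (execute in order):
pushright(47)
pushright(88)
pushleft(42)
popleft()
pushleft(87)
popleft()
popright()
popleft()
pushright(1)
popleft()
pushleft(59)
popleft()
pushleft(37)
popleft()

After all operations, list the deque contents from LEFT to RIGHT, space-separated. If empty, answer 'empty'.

Answer: empty

Derivation:
pushright(47): [47]
pushright(88): [47, 88]
pushleft(42): [42, 47, 88]
popleft(): [47, 88]
pushleft(87): [87, 47, 88]
popleft(): [47, 88]
popright(): [47]
popleft(): []
pushright(1): [1]
popleft(): []
pushleft(59): [59]
popleft(): []
pushleft(37): [37]
popleft(): []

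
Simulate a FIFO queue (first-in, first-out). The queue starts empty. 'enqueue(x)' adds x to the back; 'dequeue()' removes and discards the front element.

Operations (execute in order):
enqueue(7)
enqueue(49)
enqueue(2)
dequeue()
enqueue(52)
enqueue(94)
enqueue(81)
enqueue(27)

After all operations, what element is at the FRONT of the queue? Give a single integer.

enqueue(7): queue = [7]
enqueue(49): queue = [7, 49]
enqueue(2): queue = [7, 49, 2]
dequeue(): queue = [49, 2]
enqueue(52): queue = [49, 2, 52]
enqueue(94): queue = [49, 2, 52, 94]
enqueue(81): queue = [49, 2, 52, 94, 81]
enqueue(27): queue = [49, 2, 52, 94, 81, 27]

Answer: 49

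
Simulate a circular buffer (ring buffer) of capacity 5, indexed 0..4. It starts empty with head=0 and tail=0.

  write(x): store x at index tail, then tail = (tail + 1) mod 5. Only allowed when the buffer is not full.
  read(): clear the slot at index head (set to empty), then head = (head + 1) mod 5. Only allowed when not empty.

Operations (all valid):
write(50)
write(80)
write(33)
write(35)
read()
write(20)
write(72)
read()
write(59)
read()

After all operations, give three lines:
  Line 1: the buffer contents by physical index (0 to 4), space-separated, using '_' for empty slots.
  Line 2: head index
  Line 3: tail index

write(50): buf=[50 _ _ _ _], head=0, tail=1, size=1
write(80): buf=[50 80 _ _ _], head=0, tail=2, size=2
write(33): buf=[50 80 33 _ _], head=0, tail=3, size=3
write(35): buf=[50 80 33 35 _], head=0, tail=4, size=4
read(): buf=[_ 80 33 35 _], head=1, tail=4, size=3
write(20): buf=[_ 80 33 35 20], head=1, tail=0, size=4
write(72): buf=[72 80 33 35 20], head=1, tail=1, size=5
read(): buf=[72 _ 33 35 20], head=2, tail=1, size=4
write(59): buf=[72 59 33 35 20], head=2, tail=2, size=5
read(): buf=[72 59 _ 35 20], head=3, tail=2, size=4

Answer: 72 59 _ 35 20
3
2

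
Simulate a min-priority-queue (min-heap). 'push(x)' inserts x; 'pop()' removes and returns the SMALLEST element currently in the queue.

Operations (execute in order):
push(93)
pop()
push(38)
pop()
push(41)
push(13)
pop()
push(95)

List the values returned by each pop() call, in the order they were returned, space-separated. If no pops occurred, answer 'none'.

Answer: 93 38 13

Derivation:
push(93): heap contents = [93]
pop() → 93: heap contents = []
push(38): heap contents = [38]
pop() → 38: heap contents = []
push(41): heap contents = [41]
push(13): heap contents = [13, 41]
pop() → 13: heap contents = [41]
push(95): heap contents = [41, 95]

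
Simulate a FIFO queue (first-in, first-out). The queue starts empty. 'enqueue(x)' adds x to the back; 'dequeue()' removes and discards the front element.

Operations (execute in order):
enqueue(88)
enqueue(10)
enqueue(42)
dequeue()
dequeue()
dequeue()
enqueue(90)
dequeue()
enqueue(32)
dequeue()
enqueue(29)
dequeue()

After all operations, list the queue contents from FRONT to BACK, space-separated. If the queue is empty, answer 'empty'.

enqueue(88): [88]
enqueue(10): [88, 10]
enqueue(42): [88, 10, 42]
dequeue(): [10, 42]
dequeue(): [42]
dequeue(): []
enqueue(90): [90]
dequeue(): []
enqueue(32): [32]
dequeue(): []
enqueue(29): [29]
dequeue(): []

Answer: empty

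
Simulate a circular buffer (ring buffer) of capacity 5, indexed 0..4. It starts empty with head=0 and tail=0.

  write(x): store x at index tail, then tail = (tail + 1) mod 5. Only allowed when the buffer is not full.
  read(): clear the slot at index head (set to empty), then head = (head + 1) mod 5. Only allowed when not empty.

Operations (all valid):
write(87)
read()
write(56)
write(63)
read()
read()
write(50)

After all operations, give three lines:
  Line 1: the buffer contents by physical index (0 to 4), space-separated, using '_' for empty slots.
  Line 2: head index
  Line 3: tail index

Answer: _ _ _ 50 _
3
4

Derivation:
write(87): buf=[87 _ _ _ _], head=0, tail=1, size=1
read(): buf=[_ _ _ _ _], head=1, tail=1, size=0
write(56): buf=[_ 56 _ _ _], head=1, tail=2, size=1
write(63): buf=[_ 56 63 _ _], head=1, tail=3, size=2
read(): buf=[_ _ 63 _ _], head=2, tail=3, size=1
read(): buf=[_ _ _ _ _], head=3, tail=3, size=0
write(50): buf=[_ _ _ 50 _], head=3, tail=4, size=1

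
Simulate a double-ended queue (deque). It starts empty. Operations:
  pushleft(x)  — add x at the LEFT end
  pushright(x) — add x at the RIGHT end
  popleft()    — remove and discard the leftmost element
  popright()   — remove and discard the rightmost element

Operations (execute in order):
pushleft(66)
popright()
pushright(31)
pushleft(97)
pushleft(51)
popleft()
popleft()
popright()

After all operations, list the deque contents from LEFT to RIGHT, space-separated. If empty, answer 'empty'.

pushleft(66): [66]
popright(): []
pushright(31): [31]
pushleft(97): [97, 31]
pushleft(51): [51, 97, 31]
popleft(): [97, 31]
popleft(): [31]
popright(): []

Answer: empty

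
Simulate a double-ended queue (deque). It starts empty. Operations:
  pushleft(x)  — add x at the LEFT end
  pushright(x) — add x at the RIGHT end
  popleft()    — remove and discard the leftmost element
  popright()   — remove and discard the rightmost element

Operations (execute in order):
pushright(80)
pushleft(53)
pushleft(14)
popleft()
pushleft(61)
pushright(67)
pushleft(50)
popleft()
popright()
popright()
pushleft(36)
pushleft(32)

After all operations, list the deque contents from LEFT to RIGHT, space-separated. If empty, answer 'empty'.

pushright(80): [80]
pushleft(53): [53, 80]
pushleft(14): [14, 53, 80]
popleft(): [53, 80]
pushleft(61): [61, 53, 80]
pushright(67): [61, 53, 80, 67]
pushleft(50): [50, 61, 53, 80, 67]
popleft(): [61, 53, 80, 67]
popright(): [61, 53, 80]
popright(): [61, 53]
pushleft(36): [36, 61, 53]
pushleft(32): [32, 36, 61, 53]

Answer: 32 36 61 53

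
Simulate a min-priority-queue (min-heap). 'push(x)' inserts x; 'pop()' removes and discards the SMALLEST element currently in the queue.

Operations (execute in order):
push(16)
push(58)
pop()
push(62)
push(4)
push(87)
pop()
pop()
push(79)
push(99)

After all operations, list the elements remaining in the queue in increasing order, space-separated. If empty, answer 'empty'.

Answer: 62 79 87 99

Derivation:
push(16): heap contents = [16]
push(58): heap contents = [16, 58]
pop() → 16: heap contents = [58]
push(62): heap contents = [58, 62]
push(4): heap contents = [4, 58, 62]
push(87): heap contents = [4, 58, 62, 87]
pop() → 4: heap contents = [58, 62, 87]
pop() → 58: heap contents = [62, 87]
push(79): heap contents = [62, 79, 87]
push(99): heap contents = [62, 79, 87, 99]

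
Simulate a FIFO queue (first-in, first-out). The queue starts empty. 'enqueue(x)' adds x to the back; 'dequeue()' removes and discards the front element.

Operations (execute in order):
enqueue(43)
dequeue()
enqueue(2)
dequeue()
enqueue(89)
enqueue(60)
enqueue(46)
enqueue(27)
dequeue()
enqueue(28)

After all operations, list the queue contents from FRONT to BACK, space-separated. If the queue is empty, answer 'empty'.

Answer: 60 46 27 28

Derivation:
enqueue(43): [43]
dequeue(): []
enqueue(2): [2]
dequeue(): []
enqueue(89): [89]
enqueue(60): [89, 60]
enqueue(46): [89, 60, 46]
enqueue(27): [89, 60, 46, 27]
dequeue(): [60, 46, 27]
enqueue(28): [60, 46, 27, 28]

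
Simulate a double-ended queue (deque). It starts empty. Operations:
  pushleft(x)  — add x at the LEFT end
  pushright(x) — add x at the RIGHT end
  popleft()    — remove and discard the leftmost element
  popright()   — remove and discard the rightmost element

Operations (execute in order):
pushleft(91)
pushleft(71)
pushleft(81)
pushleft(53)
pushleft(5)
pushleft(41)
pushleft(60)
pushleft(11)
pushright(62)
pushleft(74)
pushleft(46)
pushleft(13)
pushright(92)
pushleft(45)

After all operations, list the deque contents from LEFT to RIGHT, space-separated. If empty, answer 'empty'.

Answer: 45 13 46 74 11 60 41 5 53 81 71 91 62 92

Derivation:
pushleft(91): [91]
pushleft(71): [71, 91]
pushleft(81): [81, 71, 91]
pushleft(53): [53, 81, 71, 91]
pushleft(5): [5, 53, 81, 71, 91]
pushleft(41): [41, 5, 53, 81, 71, 91]
pushleft(60): [60, 41, 5, 53, 81, 71, 91]
pushleft(11): [11, 60, 41, 5, 53, 81, 71, 91]
pushright(62): [11, 60, 41, 5, 53, 81, 71, 91, 62]
pushleft(74): [74, 11, 60, 41, 5, 53, 81, 71, 91, 62]
pushleft(46): [46, 74, 11, 60, 41, 5, 53, 81, 71, 91, 62]
pushleft(13): [13, 46, 74, 11, 60, 41, 5, 53, 81, 71, 91, 62]
pushright(92): [13, 46, 74, 11, 60, 41, 5, 53, 81, 71, 91, 62, 92]
pushleft(45): [45, 13, 46, 74, 11, 60, 41, 5, 53, 81, 71, 91, 62, 92]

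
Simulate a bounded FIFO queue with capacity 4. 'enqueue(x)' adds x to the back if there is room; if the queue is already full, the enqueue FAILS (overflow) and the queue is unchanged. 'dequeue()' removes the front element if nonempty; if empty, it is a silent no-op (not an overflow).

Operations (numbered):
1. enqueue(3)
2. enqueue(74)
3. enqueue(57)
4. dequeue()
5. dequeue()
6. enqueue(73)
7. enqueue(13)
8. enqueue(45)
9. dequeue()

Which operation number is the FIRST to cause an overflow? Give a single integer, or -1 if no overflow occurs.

1. enqueue(3): size=1
2. enqueue(74): size=2
3. enqueue(57): size=3
4. dequeue(): size=2
5. dequeue(): size=1
6. enqueue(73): size=2
7. enqueue(13): size=3
8. enqueue(45): size=4
9. dequeue(): size=3

Answer: -1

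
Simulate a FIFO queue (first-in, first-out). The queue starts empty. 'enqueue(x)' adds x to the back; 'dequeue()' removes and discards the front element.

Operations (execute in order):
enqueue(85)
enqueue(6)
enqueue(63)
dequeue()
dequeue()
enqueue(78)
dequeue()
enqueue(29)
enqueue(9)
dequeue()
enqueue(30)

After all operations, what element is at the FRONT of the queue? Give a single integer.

enqueue(85): queue = [85]
enqueue(6): queue = [85, 6]
enqueue(63): queue = [85, 6, 63]
dequeue(): queue = [6, 63]
dequeue(): queue = [63]
enqueue(78): queue = [63, 78]
dequeue(): queue = [78]
enqueue(29): queue = [78, 29]
enqueue(9): queue = [78, 29, 9]
dequeue(): queue = [29, 9]
enqueue(30): queue = [29, 9, 30]

Answer: 29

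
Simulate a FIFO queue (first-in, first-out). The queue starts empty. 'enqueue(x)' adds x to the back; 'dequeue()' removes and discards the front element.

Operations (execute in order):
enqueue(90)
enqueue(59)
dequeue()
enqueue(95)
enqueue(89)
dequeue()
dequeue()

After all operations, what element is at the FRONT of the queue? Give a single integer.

enqueue(90): queue = [90]
enqueue(59): queue = [90, 59]
dequeue(): queue = [59]
enqueue(95): queue = [59, 95]
enqueue(89): queue = [59, 95, 89]
dequeue(): queue = [95, 89]
dequeue(): queue = [89]

Answer: 89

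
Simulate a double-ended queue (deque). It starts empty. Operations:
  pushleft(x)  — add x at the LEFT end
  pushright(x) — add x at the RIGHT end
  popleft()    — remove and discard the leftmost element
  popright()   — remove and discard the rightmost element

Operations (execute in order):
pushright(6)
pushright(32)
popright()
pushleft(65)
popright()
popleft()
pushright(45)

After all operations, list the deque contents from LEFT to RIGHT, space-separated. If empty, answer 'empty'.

Answer: 45

Derivation:
pushright(6): [6]
pushright(32): [6, 32]
popright(): [6]
pushleft(65): [65, 6]
popright(): [65]
popleft(): []
pushright(45): [45]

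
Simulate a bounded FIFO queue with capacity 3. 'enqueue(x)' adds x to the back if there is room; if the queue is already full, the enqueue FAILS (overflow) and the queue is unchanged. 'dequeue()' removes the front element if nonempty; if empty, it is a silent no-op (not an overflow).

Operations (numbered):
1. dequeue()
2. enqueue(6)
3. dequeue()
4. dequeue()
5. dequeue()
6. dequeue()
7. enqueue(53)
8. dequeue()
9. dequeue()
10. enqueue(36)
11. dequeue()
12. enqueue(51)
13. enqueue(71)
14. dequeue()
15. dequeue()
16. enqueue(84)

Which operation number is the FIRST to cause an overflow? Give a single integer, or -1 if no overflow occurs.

Answer: -1

Derivation:
1. dequeue(): empty, no-op, size=0
2. enqueue(6): size=1
3. dequeue(): size=0
4. dequeue(): empty, no-op, size=0
5. dequeue(): empty, no-op, size=0
6. dequeue(): empty, no-op, size=0
7. enqueue(53): size=1
8. dequeue(): size=0
9. dequeue(): empty, no-op, size=0
10. enqueue(36): size=1
11. dequeue(): size=0
12. enqueue(51): size=1
13. enqueue(71): size=2
14. dequeue(): size=1
15. dequeue(): size=0
16. enqueue(84): size=1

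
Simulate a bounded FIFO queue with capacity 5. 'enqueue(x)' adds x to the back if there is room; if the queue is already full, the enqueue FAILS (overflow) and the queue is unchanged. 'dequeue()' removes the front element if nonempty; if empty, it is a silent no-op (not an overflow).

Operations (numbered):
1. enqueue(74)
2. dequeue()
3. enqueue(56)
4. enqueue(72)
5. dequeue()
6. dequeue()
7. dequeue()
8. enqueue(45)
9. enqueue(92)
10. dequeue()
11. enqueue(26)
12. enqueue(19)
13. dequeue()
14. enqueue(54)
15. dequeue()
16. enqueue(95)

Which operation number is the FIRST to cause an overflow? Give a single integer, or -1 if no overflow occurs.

1. enqueue(74): size=1
2. dequeue(): size=0
3. enqueue(56): size=1
4. enqueue(72): size=2
5. dequeue(): size=1
6. dequeue(): size=0
7. dequeue(): empty, no-op, size=0
8. enqueue(45): size=1
9. enqueue(92): size=2
10. dequeue(): size=1
11. enqueue(26): size=2
12. enqueue(19): size=3
13. dequeue(): size=2
14. enqueue(54): size=3
15. dequeue(): size=2
16. enqueue(95): size=3

Answer: -1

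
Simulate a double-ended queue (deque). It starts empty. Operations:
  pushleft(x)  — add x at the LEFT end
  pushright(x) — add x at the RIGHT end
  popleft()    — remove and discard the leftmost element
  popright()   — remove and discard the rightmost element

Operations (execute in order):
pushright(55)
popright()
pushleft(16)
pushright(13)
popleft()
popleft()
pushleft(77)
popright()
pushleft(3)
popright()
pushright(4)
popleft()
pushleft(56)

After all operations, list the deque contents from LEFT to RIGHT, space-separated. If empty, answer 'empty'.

pushright(55): [55]
popright(): []
pushleft(16): [16]
pushright(13): [16, 13]
popleft(): [13]
popleft(): []
pushleft(77): [77]
popright(): []
pushleft(3): [3]
popright(): []
pushright(4): [4]
popleft(): []
pushleft(56): [56]

Answer: 56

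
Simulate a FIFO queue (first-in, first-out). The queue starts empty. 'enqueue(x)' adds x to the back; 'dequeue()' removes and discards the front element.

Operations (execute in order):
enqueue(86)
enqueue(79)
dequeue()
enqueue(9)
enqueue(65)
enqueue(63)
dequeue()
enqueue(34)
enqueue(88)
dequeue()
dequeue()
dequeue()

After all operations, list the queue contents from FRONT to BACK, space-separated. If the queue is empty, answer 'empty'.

Answer: 34 88

Derivation:
enqueue(86): [86]
enqueue(79): [86, 79]
dequeue(): [79]
enqueue(9): [79, 9]
enqueue(65): [79, 9, 65]
enqueue(63): [79, 9, 65, 63]
dequeue(): [9, 65, 63]
enqueue(34): [9, 65, 63, 34]
enqueue(88): [9, 65, 63, 34, 88]
dequeue(): [65, 63, 34, 88]
dequeue(): [63, 34, 88]
dequeue(): [34, 88]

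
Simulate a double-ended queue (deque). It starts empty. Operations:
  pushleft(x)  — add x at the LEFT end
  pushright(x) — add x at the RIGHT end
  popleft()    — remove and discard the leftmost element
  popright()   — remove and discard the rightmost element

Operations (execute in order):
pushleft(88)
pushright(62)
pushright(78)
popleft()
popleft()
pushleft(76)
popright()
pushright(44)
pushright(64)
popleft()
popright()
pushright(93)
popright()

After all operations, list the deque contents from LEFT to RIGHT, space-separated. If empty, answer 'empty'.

pushleft(88): [88]
pushright(62): [88, 62]
pushright(78): [88, 62, 78]
popleft(): [62, 78]
popleft(): [78]
pushleft(76): [76, 78]
popright(): [76]
pushright(44): [76, 44]
pushright(64): [76, 44, 64]
popleft(): [44, 64]
popright(): [44]
pushright(93): [44, 93]
popright(): [44]

Answer: 44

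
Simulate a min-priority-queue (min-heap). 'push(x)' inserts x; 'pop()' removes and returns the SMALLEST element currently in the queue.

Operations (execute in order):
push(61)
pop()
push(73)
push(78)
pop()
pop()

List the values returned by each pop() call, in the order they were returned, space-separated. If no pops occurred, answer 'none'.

push(61): heap contents = [61]
pop() → 61: heap contents = []
push(73): heap contents = [73]
push(78): heap contents = [73, 78]
pop() → 73: heap contents = [78]
pop() → 78: heap contents = []

Answer: 61 73 78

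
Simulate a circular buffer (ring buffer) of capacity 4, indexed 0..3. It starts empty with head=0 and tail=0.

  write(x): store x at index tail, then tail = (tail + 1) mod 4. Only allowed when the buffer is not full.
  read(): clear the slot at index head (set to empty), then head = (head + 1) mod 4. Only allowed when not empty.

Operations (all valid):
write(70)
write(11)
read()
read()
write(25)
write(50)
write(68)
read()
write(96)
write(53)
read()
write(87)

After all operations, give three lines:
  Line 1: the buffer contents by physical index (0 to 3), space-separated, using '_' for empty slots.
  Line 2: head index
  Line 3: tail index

Answer: 68 96 53 87
0
0

Derivation:
write(70): buf=[70 _ _ _], head=0, tail=1, size=1
write(11): buf=[70 11 _ _], head=0, tail=2, size=2
read(): buf=[_ 11 _ _], head=1, tail=2, size=1
read(): buf=[_ _ _ _], head=2, tail=2, size=0
write(25): buf=[_ _ 25 _], head=2, tail=3, size=1
write(50): buf=[_ _ 25 50], head=2, tail=0, size=2
write(68): buf=[68 _ 25 50], head=2, tail=1, size=3
read(): buf=[68 _ _ 50], head=3, tail=1, size=2
write(96): buf=[68 96 _ 50], head=3, tail=2, size=3
write(53): buf=[68 96 53 50], head=3, tail=3, size=4
read(): buf=[68 96 53 _], head=0, tail=3, size=3
write(87): buf=[68 96 53 87], head=0, tail=0, size=4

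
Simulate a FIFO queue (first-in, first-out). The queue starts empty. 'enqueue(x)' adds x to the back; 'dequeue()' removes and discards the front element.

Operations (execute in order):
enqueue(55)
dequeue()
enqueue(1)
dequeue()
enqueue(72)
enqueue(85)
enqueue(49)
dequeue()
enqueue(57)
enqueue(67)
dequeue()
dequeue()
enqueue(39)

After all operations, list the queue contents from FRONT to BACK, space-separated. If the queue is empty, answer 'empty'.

Answer: 57 67 39

Derivation:
enqueue(55): [55]
dequeue(): []
enqueue(1): [1]
dequeue(): []
enqueue(72): [72]
enqueue(85): [72, 85]
enqueue(49): [72, 85, 49]
dequeue(): [85, 49]
enqueue(57): [85, 49, 57]
enqueue(67): [85, 49, 57, 67]
dequeue(): [49, 57, 67]
dequeue(): [57, 67]
enqueue(39): [57, 67, 39]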